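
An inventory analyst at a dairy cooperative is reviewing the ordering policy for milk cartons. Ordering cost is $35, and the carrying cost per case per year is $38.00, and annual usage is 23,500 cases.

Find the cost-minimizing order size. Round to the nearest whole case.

Q* = √(2·D·S / H) = √(2·23,500·35 / 38) = √43,289.5 ≈ 208.06

208 cases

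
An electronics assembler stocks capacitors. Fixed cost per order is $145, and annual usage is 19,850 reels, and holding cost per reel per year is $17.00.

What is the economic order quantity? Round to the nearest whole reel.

582 reels

Q* = √(2·D·S / H) = √(2·19,850·145 / 17) = √338,617.6 ≈ 581.91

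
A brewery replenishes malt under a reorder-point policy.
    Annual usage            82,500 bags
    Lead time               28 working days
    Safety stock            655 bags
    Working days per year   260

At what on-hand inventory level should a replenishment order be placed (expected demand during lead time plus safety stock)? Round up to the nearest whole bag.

Daily demand d = 82,500 / 260 = 317.308 bags/day
Demand during lead time = 317.308 × 28 = 8,884.62
Reorder point = 8,884.62 + 655 = 9,539.62 → round up

9,540 bags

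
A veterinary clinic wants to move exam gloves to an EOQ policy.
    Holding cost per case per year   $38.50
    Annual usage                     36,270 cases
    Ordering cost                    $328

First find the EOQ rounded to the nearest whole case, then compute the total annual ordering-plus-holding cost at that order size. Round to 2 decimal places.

$30,266.07

Q* = √(2·D·S / H) = √(2·36,270·328 / 38.5) = √618,003.1 ≈ 786.13 → Q = 786 cases
Orders/yr = 36,270/786 = 46.145; ordering cost = 46.145 × $328 = $15,135.57
Average inventory = 786/2 = 393; holding cost = 393 × $38.5 = $15,130.50
Total = $15,135.57 + $15,130.50 = $30,266.07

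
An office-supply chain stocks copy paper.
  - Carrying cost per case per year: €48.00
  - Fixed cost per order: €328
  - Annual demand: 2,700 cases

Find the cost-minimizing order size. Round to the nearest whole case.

192 cases

EOQ = √(2DS/H) = √(2 × 2,700 × 328 / 48)
    = √(36,900.00) ≈ 192.09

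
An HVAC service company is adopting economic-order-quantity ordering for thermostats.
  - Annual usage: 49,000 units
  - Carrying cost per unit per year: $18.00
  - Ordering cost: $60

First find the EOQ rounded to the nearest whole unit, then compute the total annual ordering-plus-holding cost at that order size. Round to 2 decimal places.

$10,287.86

Q* = √(2·D·S / H) = √(2·49,000·60 / 18) = √326,666.7 ≈ 571.55 → Q = 572 units
Ordering: D/Q × S = 49,000/572 × $60 = $5,139.86
Holding:  Q/2 × H = 572/2 × $18 = $5,148.00
Total = $5,139.86 + $5,148.00 = $10,287.86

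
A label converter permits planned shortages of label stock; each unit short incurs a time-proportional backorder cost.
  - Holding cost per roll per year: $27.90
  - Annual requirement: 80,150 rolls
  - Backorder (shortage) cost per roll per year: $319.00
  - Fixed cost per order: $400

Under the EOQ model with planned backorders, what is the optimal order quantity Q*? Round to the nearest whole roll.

Basic EOQ = √(2·80,150·400/27.9) = 1,515.984
Backorder adjustment √((H+b)/b) = √((27.9+319)/319) = 1.0428
Q* = 1,515.984 × 1.0428 ≈ 1,580.89

1,581 rolls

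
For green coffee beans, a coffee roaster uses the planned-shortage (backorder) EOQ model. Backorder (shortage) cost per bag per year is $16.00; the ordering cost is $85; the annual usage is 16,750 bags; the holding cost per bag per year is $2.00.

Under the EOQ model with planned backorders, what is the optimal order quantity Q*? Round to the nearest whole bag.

Q* = √(2DS/H) · √((H + b)/b)
   = √(2 × 16,750 × 85 / 2) · √((2 + 16) / 16)
   = 1,193.210 × 1.0607 ≈ 1,265.59

1,266 bags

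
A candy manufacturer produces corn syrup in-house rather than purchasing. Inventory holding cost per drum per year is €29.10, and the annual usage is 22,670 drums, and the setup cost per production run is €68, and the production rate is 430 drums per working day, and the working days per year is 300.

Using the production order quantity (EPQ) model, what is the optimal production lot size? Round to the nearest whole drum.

Daily demand d = 22,670/300 = 75.567; p = 430; 1 − d/p = 0.82426
EPQ = √(2DS / (H(1 − d/p)))
    = √(2 × 22,670 × 68 / (29.1 × 0.82426)) ≈ 358.52

359 drums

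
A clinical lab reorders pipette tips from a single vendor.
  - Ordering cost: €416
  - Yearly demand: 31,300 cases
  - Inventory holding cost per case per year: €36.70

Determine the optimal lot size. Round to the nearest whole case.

EOQ = √(2DS/H) = √(2 × 31,300 × 416 / 36.7)
    = √(709,580.38) ≈ 842.37

842 cases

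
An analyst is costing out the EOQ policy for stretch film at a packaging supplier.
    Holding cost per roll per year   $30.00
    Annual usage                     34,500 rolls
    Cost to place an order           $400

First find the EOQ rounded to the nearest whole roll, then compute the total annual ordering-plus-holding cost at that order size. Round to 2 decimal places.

$28,774.99

Optimal lot size Q* = (2 × 34,500 × $400 / $30)^½ ≈ 959.17 → Q = 959 rolls
Orders/yr = 34,500/959 = 35.975; ordering cost = 35.975 × $400 = $14,389.99
Average inventory = 959/2 = 479.5; holding cost = 479.5 × $30 = $14,385.00
Total = $14,389.99 + $14,385.00 = $28,774.99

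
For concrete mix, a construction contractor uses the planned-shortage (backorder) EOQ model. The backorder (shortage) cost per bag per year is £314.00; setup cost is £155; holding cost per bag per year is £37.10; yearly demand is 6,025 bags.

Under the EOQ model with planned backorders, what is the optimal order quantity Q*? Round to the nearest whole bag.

Q* = √(2DS/H) · √((H + b)/b)
   = √(2 × 6,025 × 155 / 37.1) · √((37.1 + 314) / 314)
   = 224.374 × 1.0574 ≈ 237.26

237 bags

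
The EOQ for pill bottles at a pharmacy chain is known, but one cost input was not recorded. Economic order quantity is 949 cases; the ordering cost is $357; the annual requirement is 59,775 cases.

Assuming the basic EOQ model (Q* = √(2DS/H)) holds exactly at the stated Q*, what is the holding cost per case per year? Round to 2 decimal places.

EOQ relation: Q² = 2DS/H, so rearrange for the unknown.
H = 2DS / Q² = 2 × 59,775 × 357 / 949² = 47.3899

$47.39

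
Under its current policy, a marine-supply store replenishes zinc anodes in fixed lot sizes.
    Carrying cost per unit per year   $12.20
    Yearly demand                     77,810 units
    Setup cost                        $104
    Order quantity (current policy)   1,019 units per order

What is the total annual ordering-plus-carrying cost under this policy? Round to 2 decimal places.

Annual ordering cost = (D/Q)·S = (77,810/1,019) × 104 = $7,941.35
Annual holding cost  = (Q/2)·H = (1,019/2) × 12.2 = $6,215.90
Total = $7,941.35 + $6,215.90 = $14,157.25

$14,157.25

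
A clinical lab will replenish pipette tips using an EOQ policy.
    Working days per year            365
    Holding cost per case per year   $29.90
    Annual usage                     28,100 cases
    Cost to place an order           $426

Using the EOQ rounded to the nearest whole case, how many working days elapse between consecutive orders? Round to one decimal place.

Optimal lot size Q* = (2 × 28,100 × $426 / $29.9)^½ ≈ 894.82 → Q = 895 cases
Cycle time = (working days × Q)/D = (365 × 895) / 28,100 = 11.625 days

11.6 days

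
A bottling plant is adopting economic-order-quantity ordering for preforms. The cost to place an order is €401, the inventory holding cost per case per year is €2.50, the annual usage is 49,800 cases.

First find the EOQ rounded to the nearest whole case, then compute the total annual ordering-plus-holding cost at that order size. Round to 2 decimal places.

€9,992.45

Q* = √(2·D·S / H) = √(2·49,800·401 / 2.5) = √15,975,840.0 ≈ 3,996.98 → Q = 3,997 cases
Ordering: D/Q × S = 49,800/3,997 × €401 = €4,996.20
Holding:  Q/2 × H = 3,997/2 × €2.5 = €4,996.25
Total = €4,996.20 + €4,996.25 = €9,992.45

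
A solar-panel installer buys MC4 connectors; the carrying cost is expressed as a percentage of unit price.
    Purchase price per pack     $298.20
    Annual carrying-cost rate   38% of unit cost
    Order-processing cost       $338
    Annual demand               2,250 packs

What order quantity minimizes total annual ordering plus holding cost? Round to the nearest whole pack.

Holding cost per pack per year: H = 38% × $298.2 = $113.3160
2DS/H = 2·2,250·338/113.316 = 13,422.64
EOQ = √13,422.64 ≈ 115.86

116 packs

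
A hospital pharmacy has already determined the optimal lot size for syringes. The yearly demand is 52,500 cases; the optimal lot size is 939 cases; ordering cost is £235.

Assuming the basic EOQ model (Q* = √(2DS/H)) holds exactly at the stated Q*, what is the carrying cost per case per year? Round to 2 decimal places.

From Q* = √(2DS/H) ⇒ Q*² = 2DS/H.
H = 2DS / Q² = 2 × 52,500 × 235 / 939² = 27.9850

£27.99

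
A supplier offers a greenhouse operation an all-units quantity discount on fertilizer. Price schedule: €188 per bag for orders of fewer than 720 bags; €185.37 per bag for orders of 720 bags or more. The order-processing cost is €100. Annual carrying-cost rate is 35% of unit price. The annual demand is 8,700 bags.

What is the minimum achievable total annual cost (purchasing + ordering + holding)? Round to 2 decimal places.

H₁ = 35%×€188 = €65.8000;  H₂ = 35%×€185.37 = €64.8795
EOQ₁ = √(2×8,700×100/65.8000) = 162.62  (< 720, feasible at tier 1)
EOQ₂ = √(2×8,700×100/64.8795) = 163.76  (< 720 → use Q = 720 at tier-2 price)
TC(tier 1 (EOQ₁), Q≈162.6) = €1,646,300.09
TC(tier 2, Q≈720.0) = €1,637,283.95
Minimum at tier 2: €1,637,283.95

€1,637,283.95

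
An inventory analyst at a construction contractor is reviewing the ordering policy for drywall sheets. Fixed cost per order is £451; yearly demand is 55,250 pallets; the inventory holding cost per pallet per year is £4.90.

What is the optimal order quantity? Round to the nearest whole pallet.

3,189 pallets

EOQ = √(2DS/H) = √(2 × 55,250 × 451 / 4.9)
    = √(10,170,510.20) ≈ 3,189.12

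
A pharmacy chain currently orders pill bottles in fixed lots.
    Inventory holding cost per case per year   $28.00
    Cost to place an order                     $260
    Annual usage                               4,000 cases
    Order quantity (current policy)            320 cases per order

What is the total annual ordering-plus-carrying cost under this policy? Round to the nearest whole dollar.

Ordering: D/Q × S = 4,000/320 × $260 = $3,250.00
Holding:  Q/2 × H = 320/2 × $28 = $4,480.00
Total = $3,250.00 + $4,480.00 = $7,730.00

$7,730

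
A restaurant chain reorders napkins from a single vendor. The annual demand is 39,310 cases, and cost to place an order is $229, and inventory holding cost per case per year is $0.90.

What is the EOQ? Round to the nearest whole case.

Q* = √(2·D·S / H) = √(2·39,310·229 / 0.9) = √20,004,422.2 ≈ 4,472.63

4,473 cases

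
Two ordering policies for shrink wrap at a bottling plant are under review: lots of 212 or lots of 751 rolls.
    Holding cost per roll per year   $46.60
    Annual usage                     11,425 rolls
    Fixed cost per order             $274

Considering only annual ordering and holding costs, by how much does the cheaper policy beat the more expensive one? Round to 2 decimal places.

$1,960.80

TC(Q) = (D/Q)S + (Q/2)H
TC(212) = (11,425/212)×274 + (212/2)×46.6 = $19,705.87
TC(751) = (11,425/751)×274 + (751/2)×46.6 = $21,666.68
|ΔTC| = |$19,705.87 − $21,666.68| = $1,960.80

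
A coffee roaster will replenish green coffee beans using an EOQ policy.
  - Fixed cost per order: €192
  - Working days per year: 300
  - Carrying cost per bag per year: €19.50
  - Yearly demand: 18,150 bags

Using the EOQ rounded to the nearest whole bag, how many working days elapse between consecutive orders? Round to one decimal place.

Optimal lot size Q* = (2 × 18,150 × €192 / €19.5)^½ ≈ 597.84 → Q = 598 bags
T = Q/D × 300 days = 598/18,150 × 300 = 9.884 days

9.9 days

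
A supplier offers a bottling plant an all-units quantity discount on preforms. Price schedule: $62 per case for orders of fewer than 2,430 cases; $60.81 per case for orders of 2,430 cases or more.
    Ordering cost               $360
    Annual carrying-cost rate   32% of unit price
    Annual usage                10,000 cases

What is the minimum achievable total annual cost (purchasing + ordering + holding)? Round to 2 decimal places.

$631,951.90

H₁ = 32%×$62 = $19.8400;  H₂ = 32%×$60.81 = $19.4592
EOQ₁ = √(2×10,000×360/19.8400) = 602.41  (< 2,430, feasible at tier 1)
EOQ₂ = √(2×10,000×360/19.4592) = 608.28  (< 2,430 → use Q = 2,430 at tier-2 price)
TC(tier 1 (EOQ₁), Q≈602.4) = $631,951.90
TC(tier 2, Q≈2,430.0) = $633,224.41
Minimum at tier 1 (EOQ₁): $631,951.90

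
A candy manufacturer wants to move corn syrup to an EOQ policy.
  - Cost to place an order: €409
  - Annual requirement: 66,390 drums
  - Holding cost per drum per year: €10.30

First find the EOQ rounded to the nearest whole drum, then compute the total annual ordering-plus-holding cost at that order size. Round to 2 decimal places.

€23,650.84

2DS/H = 2·66,390·409/10.3 = 5,272,526.21
EOQ = √5,272,526.21 ≈ 2,296.20 → Q = 2,296 drums
Ordering: D/Q × S = 66,390/2,296 × €409 = €11,826.44
Holding:  Q/2 × H = 2,296/2 × €10.3 = €11,824.40
Total = €11,826.44 + €11,824.40 = €23,650.84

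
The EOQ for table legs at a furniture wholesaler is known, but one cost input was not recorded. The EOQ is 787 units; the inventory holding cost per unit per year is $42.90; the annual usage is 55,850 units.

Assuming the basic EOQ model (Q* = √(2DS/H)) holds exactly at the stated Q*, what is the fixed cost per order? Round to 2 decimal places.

$237.88

From Q* = √(2DS/H) ⇒ Q*² = 2DS/H.
S = Q²H / (2D) = 787² × 42.9 / (2 × 55,850) = 237.8776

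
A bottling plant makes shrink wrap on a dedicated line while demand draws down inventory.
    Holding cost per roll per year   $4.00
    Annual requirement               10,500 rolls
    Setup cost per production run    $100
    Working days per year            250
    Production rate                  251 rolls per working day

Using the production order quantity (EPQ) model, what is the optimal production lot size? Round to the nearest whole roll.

Daily demand d = 10,500/250 = 42.000; p = 251; 1 − d/p = 0.83267
EPQ = √(2DS / (H(1 − d/p)))
    = √(2 × 10,500 × 100 / (4 × 0.83267)) ≈ 794.04

794 rolls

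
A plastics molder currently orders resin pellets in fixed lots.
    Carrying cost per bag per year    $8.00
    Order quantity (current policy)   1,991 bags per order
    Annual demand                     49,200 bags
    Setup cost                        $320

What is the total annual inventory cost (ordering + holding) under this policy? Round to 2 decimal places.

$15,871.58

Ordering: D/Q × S = 49,200/1,991 × $320 = $7,907.58
Holding:  Q/2 × H = 1,991/2 × $8 = $7,964.00
Total = $7,907.58 + $7,964.00 = $15,871.58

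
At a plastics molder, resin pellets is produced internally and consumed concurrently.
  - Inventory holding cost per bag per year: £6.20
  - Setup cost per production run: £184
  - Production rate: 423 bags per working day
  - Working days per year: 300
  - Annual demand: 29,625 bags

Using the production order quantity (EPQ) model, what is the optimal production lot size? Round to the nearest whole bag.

d = 29,625/300 = 98.7500 bags/day;  effective holding cost H(1 − d/p) = 6.2·(1 − 98.7500/423) = 4.75260
Q* = √(2DS / H_eff) = √(2·29,625·184 / 4.75260) ≈ 1,514.56

1,515 bags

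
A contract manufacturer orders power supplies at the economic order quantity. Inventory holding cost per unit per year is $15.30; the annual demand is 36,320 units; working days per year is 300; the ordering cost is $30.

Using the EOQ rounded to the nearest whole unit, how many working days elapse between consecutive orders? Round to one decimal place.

3.1 days

2DS/H = 2·36,320·30/15.3 = 142,431.37
EOQ = √142,431.37 ≈ 377.40 → Q = 377 units
Cycle time = (working days × Q)/D = (300 × 377) / 36,320 = 3.114 days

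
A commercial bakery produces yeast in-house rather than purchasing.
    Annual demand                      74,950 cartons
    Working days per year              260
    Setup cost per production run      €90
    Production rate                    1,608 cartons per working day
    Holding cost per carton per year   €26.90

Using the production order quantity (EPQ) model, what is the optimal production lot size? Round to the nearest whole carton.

782 cartons

d = 74,950/260 = 288.2692 cartons/day;  effective holding cost H(1 − d/p) = 26.9·(1 − 288.2692/1608) = 22.07759
Q* = √(2DS / H_eff) = √(2·74,950·90 / 22.07759) ≈ 781.71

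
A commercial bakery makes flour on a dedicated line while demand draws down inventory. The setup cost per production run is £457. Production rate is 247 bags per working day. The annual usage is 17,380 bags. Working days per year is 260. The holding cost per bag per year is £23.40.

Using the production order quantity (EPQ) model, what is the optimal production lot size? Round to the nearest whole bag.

965 bags

Daily demand d = 17,380/260 = 66.846; p = 247; 1 − d/p = 0.72937
EPQ = √(2DS / (H(1 − d/p)))
    = √(2 × 17,380 × 457 / (23.4 × 0.72937)) ≈ 964.75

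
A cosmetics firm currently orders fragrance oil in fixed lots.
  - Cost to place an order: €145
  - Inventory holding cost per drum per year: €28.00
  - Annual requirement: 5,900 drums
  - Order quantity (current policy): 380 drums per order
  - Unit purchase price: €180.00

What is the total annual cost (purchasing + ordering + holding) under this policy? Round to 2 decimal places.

Orders/yr = 5,900/380 = 15.526; ordering cost = 15.526 × €145 = €2,251.32
Average inventory = 380/2 = 190; holding cost = 190 × €28 = €5,320.00
Purchase cost = D·C = 5,900 × 180 = €1,062,000.00
Total = €2,251.32 + €5,320.00 + €1,062,000.00 = €1,069,571.32

€1,069,571.32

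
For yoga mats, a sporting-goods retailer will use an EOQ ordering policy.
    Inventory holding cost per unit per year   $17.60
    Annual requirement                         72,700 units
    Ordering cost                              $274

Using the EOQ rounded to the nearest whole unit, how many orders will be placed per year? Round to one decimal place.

48.3 orders per year

EOQ = √(2DS/H) = √(2 × 72,700 × 274 / 17.6)
    = √(2,263,613.64) ≈ 1,504.53 → Q = 1,505
Orders per year = D/Q = 72,700 / 1,505 = 48.306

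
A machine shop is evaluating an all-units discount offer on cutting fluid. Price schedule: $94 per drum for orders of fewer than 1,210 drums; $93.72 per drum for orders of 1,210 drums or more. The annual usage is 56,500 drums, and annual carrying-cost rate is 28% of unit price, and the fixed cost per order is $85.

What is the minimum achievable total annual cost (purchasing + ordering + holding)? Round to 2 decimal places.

H₁ = 28%×$94 = $26.3200;  H₂ = 28%×$93.72 = $26.2416
EOQ₁ = √(2×56,500×85/26.3200) = 604.10  (< 1,210, feasible at tier 1)
EOQ₂ = √(2×56,500×85/26.2416) = 605.00  (< 1,210 → use Q = 1,210 at tier-2 price)
TC(tier 1 (EOQ₁), Q≈604.1) = $5,326,899.80
TC(tier 2, Q≈1,210.0) = $5,315,025.18
Minimum at tier 2: $5,315,025.18

$5,315,025.18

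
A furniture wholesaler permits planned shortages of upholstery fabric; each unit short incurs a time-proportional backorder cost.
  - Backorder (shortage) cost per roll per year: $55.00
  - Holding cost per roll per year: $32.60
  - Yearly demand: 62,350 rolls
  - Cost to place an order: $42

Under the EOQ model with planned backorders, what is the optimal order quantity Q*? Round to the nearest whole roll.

Q* = √(2DS/H) · √((H + b)/b)
   = √(2 × 62,350 × 42 / 32.6) · √((32.6 + 55) / 55)
   = 400.820 × 1.2620 ≈ 505.85

506 rolls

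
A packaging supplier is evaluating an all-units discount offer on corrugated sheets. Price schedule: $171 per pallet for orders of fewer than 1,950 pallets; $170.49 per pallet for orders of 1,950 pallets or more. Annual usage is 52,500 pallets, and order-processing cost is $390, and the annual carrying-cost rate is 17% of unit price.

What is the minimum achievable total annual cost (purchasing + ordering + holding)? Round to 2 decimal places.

$8,989,483.72

H₁ = 17%×$171 = $29.0700;  H₂ = 17%×$170.49 = $28.9833
EOQ₁ = √(2×52,500×390/29.0700) = 1,186.87  (< 1,950, feasible at tier 1)
EOQ₂ = √(2×52,500×390/28.9833) = 1,188.65  (< 1,950 → use Q = 1,950 at tier-2 price)
TC(tier 1 (EOQ₁), Q≈1,186.9) = $9,012,002.41
TC(tier 2, Q≈1,950.0) = $8,989,483.72
Minimum at tier 2: $8,989,483.72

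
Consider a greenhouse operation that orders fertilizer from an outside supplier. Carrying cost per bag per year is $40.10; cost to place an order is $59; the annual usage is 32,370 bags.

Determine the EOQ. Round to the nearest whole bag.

Optimal lot size Q* = (2 × 32,370 × $59 / $40.1)^½ ≈ 308.63

309 bags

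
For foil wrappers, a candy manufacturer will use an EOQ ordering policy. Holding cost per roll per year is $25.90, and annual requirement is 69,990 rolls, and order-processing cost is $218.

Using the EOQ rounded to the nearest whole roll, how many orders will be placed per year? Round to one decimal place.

64.5 orders per year

EOQ = √(2DS/H) = √(2 × 69,990 × 218 / 25.9)
    = √(1,178,210.04) ≈ 1,085.45 → Q = 1,085
N = D/Q = 69,990/1,085 ≈ 64.507 orders/yr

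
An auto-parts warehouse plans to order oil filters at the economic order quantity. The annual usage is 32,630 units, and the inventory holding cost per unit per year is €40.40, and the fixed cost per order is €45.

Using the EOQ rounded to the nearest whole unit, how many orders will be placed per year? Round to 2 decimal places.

2DS/H = 2·32,630·45/40.4 = 72,690.59
EOQ = √72,690.59 ≈ 269.61 → Q = 270
Orders per year = D/Q = 32,630 / 270 = 120.852

120.85 orders per year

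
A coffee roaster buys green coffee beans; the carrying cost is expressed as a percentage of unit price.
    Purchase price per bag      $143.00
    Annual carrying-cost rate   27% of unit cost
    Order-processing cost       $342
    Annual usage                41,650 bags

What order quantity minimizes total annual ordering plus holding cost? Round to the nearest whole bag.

Holding cost per bag per year: H = 27% × $143 = $38.6100
Q* = √(2·D·S / H) = √(2·41,650·342 / 38.61) = √737,855.5 ≈ 858.99

859 bags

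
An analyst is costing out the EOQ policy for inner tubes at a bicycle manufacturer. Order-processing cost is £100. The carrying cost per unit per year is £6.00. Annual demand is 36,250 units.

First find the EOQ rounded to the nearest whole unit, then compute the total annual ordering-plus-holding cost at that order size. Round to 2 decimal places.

£6,595.45

EOQ = √(2DS/H) = √(2 × 36,250 × 100 / 6)
    = √(1,208,333.33) ≈ 1,099.24 → Q = 1,099 units
Annual ordering cost = (D/Q)·S = (36,250/1,099) × 100 = £3,298.45
Annual holding cost  = (Q/2)·H = (1,099/2) × 6 = £3,297.00
Total = £3,298.45 + £3,297.00 = £6,595.45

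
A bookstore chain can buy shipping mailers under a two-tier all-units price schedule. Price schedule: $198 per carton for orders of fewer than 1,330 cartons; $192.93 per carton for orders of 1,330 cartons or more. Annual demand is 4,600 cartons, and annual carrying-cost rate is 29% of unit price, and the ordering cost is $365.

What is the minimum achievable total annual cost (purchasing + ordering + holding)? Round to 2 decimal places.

$924,685.83

H₁ = 29%×$198 = $57.4200;  H₂ = 29%×$192.93 = $55.9497
EOQ₁ = √(2×4,600×365/57.4200) = 241.83  (< 1,330, feasible at tier 1)
EOQ₂ = √(2×4,600×365/55.9497) = 244.99  (< 1,330 → use Q = 1,330 at tier-2 price)
TC(tier 1 (EOQ₁), Q≈241.8) = $924,685.83
TC(tier 2, Q≈1,330.0) = $925,946.96
Minimum at tier 1 (EOQ₁): $924,685.83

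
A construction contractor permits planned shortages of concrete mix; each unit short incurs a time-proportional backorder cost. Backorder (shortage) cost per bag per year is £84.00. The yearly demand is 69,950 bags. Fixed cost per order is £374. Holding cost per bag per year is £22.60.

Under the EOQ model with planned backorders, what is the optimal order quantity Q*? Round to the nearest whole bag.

1,714 bags

Q* = √(2DS/H) · √((H + b)/b)
   = √(2 × 69,950 × 374 / 22.6) · √((22.6 + 84) / 84)
   = 1,521.565 × 1.1265 ≈ 1,714.07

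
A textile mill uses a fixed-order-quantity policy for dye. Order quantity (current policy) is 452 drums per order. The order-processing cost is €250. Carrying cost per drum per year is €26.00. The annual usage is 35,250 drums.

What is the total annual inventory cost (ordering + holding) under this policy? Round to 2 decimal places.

Annual ordering cost = (D/Q)·S = (35,250/452) × 250 = €19,496.68
Annual holding cost  = (Q/2)·H = (452/2) × 26 = €5,876.00
Total = €19,496.68 + €5,876.00 = €25,372.68

€25,372.68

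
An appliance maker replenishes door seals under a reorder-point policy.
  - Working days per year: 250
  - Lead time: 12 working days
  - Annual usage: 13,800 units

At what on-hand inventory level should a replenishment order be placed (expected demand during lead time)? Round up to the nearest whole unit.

663 units

Daily demand d = 13,800 / 250 = 55.200 units/day
Demand during lead time = 55.200 × 12 = 662.40
Reorder point = 662.40 → round up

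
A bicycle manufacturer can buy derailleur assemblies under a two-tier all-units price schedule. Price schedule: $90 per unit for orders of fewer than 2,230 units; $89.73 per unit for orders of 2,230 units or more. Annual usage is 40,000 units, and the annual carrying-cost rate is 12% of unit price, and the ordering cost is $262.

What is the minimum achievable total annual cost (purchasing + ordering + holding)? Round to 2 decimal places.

H₁ = 12%×$90 = $10.8000;  H₂ = 12%×$89.73 = $10.7676
EOQ₁ = √(2×40,000×262/10.8000) = 1,393.10  (< 2,230, feasible at tier 1)
EOQ₂ = √(2×40,000×262/10.7676) = 1,395.20  (< 2,230 → use Q = 2,230 at tier-2 price)
TC(tier 1 (EOQ₁), Q≈1,393.1) = $3,615,045.53
TC(tier 2, Q≈2,230.0) = $3,605,905.43
Minimum at tier 2: $3,605,905.43

$3,605,905.43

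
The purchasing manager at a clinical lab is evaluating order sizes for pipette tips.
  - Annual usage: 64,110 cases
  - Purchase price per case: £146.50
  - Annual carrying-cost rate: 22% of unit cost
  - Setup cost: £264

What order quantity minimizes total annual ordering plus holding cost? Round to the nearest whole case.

1,025 cases

H = i·C = 0.22 × £146.5 = £32.2300 per case-year
Optimal lot size Q* = (2 × 64,110 × £264 / £32.23)^½ ≈ 1,024.82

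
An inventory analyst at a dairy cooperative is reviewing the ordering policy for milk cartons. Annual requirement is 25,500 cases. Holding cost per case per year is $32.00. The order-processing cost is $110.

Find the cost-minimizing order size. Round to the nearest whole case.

419 cases

EOQ = √(2DS/H) = √(2 × 25,500 × 110 / 32)
    = √(175,312.50) ≈ 418.70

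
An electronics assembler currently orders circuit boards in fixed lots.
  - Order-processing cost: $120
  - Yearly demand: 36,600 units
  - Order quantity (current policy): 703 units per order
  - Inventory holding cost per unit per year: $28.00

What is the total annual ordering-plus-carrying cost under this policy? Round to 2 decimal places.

Ordering: D/Q × S = 36,600/703 × $120 = $6,247.51
Holding:  Q/2 × H = 703/2 × $28 = $9,842.00
Total = $6,247.51 + $9,842.00 = $16,089.51

$16,089.51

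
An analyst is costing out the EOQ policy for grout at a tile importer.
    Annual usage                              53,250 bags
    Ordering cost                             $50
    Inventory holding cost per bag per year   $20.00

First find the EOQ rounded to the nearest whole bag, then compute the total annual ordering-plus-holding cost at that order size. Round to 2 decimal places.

Q* = √(2·D·S / H) = √(2·53,250·50 / 20) = √266,250.0 ≈ 515.99 → Q = 516 bags
Annual ordering cost = (D/Q)·S = (53,250/516) × 50 = $5,159.88
Annual holding cost  = (Q/2)·H = (516/2) × 20 = $5,160.00
Total = $5,159.88 + $5,160.00 = $10,319.88

$10,319.88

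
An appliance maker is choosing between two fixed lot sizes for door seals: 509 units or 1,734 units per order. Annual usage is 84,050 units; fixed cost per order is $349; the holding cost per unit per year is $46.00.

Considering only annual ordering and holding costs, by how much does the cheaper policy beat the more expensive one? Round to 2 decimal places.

For each Q, cost = (D/Q)·S + (Q/2)·H.
TC(509) = (84,050/509)×349 + (509/2)×46 = $69,336.57
TC(1,734) = (84,050/1,734)×349 + (1,734/2)×46 = $56,798.64
Cheaper: Q = 1,734.  Difference = $12,537.93

$12,537.93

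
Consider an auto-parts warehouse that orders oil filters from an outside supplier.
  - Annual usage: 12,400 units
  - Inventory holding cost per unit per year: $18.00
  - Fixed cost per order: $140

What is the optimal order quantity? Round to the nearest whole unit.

439 units

2DS/H = 2·12,400·140/18 = 192,888.89
EOQ = √192,888.89 ≈ 439.19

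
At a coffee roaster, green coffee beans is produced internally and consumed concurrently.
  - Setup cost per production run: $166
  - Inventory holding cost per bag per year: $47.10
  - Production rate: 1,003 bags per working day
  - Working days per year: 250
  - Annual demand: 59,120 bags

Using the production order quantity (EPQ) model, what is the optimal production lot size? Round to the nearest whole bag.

Daily demand d = 59,120/250 = 236.480; p = 1003; 1 − d/p = 0.76423
EPQ = √(2DS / (H(1 − d/p)))
    = √(2 × 59,120 × 166 / (47.1 × 0.76423)) ≈ 738.44

738 bags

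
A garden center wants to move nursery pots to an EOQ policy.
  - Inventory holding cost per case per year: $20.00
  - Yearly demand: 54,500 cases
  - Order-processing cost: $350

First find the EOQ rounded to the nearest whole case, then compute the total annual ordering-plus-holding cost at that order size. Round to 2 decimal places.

EOQ = √(2DS/H) = √(2 × 54,500 × 350 / 20)
    = √(1,907,500.00) ≈ 1,381.12 → Q = 1,381 cases
Annual ordering cost = (D/Q)·S = (54,500/1,381) × 350 = $13,812.45
Annual holding cost  = (Q/2)·H = (1,381/2) × 20 = $13,810.00
Total = $13,812.45 + $13,810.00 = $27,622.45

$27,622.45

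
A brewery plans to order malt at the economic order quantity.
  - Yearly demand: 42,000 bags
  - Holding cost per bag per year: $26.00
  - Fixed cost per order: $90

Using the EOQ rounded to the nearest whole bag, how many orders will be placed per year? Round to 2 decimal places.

EOQ = √(2DS/H) = √(2 × 42,000 × 90 / 26)
    = √(290,769.23) ≈ 539.23 → Q = 539
Orders per year = D/Q = 42,000 / 539 = 77.922

77.92 orders per year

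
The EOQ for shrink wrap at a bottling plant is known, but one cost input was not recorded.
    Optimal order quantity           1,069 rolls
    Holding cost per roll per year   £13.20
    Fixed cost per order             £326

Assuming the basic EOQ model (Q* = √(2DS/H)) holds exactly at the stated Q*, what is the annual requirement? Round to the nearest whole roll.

23,136 rolls per year

EOQ relation: Q² = 2DS/H, so rearrange for the unknown.
D = Q²H / (2S) = 1,069² × 13.2 / (2 × 326) = 23,135.65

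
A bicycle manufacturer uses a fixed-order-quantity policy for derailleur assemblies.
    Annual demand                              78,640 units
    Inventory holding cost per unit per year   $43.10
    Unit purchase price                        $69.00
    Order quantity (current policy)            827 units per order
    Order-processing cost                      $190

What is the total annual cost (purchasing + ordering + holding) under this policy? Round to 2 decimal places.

$5,462,049.08

Annual ordering cost = (D/Q)·S = (78,640/827) × 190 = $18,067.23
Annual holding cost  = (Q/2)·H = (827/2) × 43.1 = $17,821.85
Purchase cost = D·C = 78,640 × 69 = $5,426,160.00
Total = $18,067.23 + $17,821.85 + $5,426,160.00 = $5,462,049.08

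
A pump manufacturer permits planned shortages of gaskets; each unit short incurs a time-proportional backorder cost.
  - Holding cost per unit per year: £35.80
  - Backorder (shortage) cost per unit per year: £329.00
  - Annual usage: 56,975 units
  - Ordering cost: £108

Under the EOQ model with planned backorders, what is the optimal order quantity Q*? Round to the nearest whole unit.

617 units

Q* = √(2DS/H) · √((H + b)/b)
   = √(2 × 56,975 × 108 / 35.8) · √((35.8 + 329) / 329)
   = 586.310 × 1.0530 ≈ 617.39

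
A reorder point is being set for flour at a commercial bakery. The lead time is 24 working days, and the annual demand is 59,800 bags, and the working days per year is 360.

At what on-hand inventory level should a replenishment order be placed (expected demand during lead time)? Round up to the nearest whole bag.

Daily demand d = 59,800 / 360 = 166.111 bags/day
Demand during lead time = 166.111 × 24 = 3,986.67
Reorder point = 3,986.67 → round up

3,987 bags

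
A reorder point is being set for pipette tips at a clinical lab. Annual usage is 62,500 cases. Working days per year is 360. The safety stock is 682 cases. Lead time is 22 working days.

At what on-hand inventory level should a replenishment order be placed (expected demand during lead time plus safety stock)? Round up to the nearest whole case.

4,502 cases

Daily demand d = 62,500 / 360 = 173.611 cases/day
Demand during lead time = 173.611 × 22 = 3,819.44
Reorder point = 3,819.44 + 682 = 4,501.44 → round up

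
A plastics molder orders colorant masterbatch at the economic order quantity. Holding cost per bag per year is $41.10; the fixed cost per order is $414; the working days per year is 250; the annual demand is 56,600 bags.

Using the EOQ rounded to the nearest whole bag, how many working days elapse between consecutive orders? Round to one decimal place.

Q* = √(2·D·S / H) = √(2·56,600·414 / 41.1) = √1,140,262.8 ≈ 1,067.83 → Q = 1,068 bags
Cycle time = (working days × Q)/D = (250 × 1,068) / 56,600 = 4.717 days

4.7 days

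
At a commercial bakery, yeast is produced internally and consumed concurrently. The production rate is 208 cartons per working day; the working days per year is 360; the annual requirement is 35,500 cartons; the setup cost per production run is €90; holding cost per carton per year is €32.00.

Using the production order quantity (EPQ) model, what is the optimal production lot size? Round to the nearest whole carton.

d = 35,500/360 = 98.6111 cartons/day;  effective holding cost H(1 − d/p) = 32·(1 − 98.6111/208) = 16.82906
Q* = √(2DS / H_eff) = √(2·35,500·90 / 16.82906) ≈ 616.20

616 cartons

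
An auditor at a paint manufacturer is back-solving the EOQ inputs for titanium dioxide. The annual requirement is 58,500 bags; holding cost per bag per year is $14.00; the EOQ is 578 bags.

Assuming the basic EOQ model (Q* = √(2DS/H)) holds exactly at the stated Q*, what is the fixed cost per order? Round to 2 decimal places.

$39.98

From Q* = √(2DS/H) ⇒ Q*² = 2DS/H.
S = Q²H / (2D) = 578² × 14 / (2 × 58,500) = 39.9759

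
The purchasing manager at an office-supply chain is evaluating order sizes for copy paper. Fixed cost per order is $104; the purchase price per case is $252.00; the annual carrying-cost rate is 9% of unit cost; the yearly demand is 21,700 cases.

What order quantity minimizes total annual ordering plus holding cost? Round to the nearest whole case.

H = i·C = 0.09 × $252 = $22.6800 per case-year
EOQ = √(2DS/H) = √(2 × 21,700 × 104 / 22.68)
    = √(199,012.35) ≈ 446.11

446 cases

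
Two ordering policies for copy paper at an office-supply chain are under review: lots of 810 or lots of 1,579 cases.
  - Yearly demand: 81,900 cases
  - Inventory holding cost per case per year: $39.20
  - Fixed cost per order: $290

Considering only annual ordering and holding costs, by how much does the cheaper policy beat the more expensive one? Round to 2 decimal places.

$791.98

Annual cost at Q: ordering D·S/Q plus holding Q·H/2.
TC(810) = (81,900/810)×290 + (810/2)×39.2 = $45,198.22
TC(1,579) = (81,900/1,579)×290 + (1,579/2)×39.2 = $45,990.20
Lots of 810 are cheaper by $791.98.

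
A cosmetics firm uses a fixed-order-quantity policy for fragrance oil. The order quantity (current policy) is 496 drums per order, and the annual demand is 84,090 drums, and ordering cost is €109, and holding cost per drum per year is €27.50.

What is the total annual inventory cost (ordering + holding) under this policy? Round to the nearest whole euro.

Orders/yr = 84,090/496 = 169.536; ordering cost = 169.536 × €109 = €18,479.46
Average inventory = 496/2 = 248; holding cost = 248 × €27.5 = €6,820.00
Total = €18,479.46 + €6,820.00 = €25,299.46

€25,299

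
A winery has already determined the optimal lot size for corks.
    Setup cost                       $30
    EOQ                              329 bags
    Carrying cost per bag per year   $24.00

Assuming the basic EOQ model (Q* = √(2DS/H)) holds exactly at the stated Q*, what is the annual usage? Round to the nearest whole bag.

43,296 bags per year

Since Q* = (2DS/H)^½, squaring gives Q*²·H = 2DS.
D = Q²H / (2S) = 329² × 24 / (2 × 30) = 43,296.40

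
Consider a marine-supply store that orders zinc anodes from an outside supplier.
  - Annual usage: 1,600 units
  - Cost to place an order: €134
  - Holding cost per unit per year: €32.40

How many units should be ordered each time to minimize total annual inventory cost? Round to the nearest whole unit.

2DS/H = 2·1,600·134/32.4 = 13,234.57
EOQ = √13,234.57 ≈ 115.04

115 units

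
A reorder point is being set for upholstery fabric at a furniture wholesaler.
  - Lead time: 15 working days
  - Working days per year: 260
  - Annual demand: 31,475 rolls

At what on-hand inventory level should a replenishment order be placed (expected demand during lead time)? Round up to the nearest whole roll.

1,816 rolls

Daily demand d = 31,475 / 260 = 121.058 rolls/day
Demand during lead time = 121.058 × 15 = 1,815.87
Reorder point = 1,815.87 → round up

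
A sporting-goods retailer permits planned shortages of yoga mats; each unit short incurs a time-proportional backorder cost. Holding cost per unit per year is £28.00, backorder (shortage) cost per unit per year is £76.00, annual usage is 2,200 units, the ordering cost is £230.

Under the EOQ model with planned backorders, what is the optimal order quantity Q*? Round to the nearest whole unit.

222 units

Q* = √(2DS/H) · √((H + b)/b)
   = √(2 × 2,200 × 230 / 28) · √((28 + 76) / 76)
   = 190.113 × 1.1698 ≈ 222.39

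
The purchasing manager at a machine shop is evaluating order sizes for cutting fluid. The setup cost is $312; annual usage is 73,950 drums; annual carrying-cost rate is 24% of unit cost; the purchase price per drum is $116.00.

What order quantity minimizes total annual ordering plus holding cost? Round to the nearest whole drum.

H = i·C = 0.24 × $116 = $27.8400 per drum-year
2DS/H = 2·73,950·312/27.84 = 1,657,500.00
EOQ = √1,657,500.00 ≈ 1,287.44

1,287 drums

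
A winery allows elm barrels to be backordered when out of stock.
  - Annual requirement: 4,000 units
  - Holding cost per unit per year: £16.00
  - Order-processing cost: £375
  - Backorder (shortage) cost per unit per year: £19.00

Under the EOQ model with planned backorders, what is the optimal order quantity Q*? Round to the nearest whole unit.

Basic EOQ = √(2·4,000·375/16) = 433.013
Backorder adjustment √((H+b)/b) = √((16+19)/19) = 1.3572
Q* = 433.013 × 1.3572 ≈ 587.70

588 units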